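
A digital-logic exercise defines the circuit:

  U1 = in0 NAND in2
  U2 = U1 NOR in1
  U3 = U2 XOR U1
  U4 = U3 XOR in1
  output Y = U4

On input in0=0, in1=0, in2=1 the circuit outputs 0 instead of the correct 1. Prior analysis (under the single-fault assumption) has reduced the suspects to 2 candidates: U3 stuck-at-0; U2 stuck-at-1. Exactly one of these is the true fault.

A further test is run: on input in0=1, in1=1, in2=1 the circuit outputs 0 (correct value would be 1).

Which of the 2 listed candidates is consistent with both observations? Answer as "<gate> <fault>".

U2 stuck-at-1

Evaluate each candidate on input in0=1, in1=1, in2=1:
  U3 stuck-at-0: U1=0, U2=0, U3=0 [stuck-at-0], U4=1 → 1 — eliminated
  U2 stuck-at-1: U1=0, U2=1 [stuck-at-1], U3=1, U4=0 → 0 — matches
Only U2 stuck-at-1 reproduces the observed 0.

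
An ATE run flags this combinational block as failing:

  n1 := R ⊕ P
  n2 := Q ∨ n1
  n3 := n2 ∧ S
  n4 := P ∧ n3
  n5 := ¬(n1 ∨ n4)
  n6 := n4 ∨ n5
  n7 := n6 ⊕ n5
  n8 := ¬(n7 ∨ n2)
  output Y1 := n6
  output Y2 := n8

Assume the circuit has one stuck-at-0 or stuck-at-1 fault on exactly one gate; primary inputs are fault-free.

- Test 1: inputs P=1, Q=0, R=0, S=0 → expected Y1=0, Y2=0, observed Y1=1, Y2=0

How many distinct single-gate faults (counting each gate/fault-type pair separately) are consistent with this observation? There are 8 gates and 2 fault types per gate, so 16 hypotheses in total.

4

Fault-free: n1=1, n2=1, n3=0, n4=0, n5=0, n6=0, n7=0, n8=0 → Y1=0, Y2=0. Observed Y1=1, Y2=0.
  n1: none of the 2 fault types match ✗
  n2: none of the 2 fault types match ✗
  n3: stuck-at-1 ✓; others ✗
  n4: stuck-at-1 ✓; others ✗
  n5: stuck-at-1 ✓; others ✗
  n6: stuck-at-1 ✓; others ✗
  n7: none of the 2 fault types match ✗
  n8: none of the 2 fault types match ✗
Consistent faults: {n3 stuck-at-1, n4 stuck-at-1, n5 stuck-at-1, n6 stuck-at-1} — 4 in all.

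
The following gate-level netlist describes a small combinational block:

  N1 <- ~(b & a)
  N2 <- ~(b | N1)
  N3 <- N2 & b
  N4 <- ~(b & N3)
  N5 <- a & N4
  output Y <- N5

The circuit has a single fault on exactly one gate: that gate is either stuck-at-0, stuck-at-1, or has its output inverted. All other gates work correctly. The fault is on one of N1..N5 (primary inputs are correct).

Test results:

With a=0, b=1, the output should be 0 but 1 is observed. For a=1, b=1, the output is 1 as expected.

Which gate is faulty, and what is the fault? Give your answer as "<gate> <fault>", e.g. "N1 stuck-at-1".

N5 stuck-at-1

Fault-free values for test 1 (a=0, b=1): N1=1, N2=0, N3=0, N4=1, N5=0, giving Y=0. Observed 1.
Test 1: faults giving observed 1 are {N5 stuck-at-1, N5 inverted output}.
Test 2 (a=1, b=1): fault-free N1=0, N2=0, N3=0, N4=1, N5=1 → 1; observed 1. Eliminates N5 inverted output.
Only N5 stuck-at-1 is consistent with every test.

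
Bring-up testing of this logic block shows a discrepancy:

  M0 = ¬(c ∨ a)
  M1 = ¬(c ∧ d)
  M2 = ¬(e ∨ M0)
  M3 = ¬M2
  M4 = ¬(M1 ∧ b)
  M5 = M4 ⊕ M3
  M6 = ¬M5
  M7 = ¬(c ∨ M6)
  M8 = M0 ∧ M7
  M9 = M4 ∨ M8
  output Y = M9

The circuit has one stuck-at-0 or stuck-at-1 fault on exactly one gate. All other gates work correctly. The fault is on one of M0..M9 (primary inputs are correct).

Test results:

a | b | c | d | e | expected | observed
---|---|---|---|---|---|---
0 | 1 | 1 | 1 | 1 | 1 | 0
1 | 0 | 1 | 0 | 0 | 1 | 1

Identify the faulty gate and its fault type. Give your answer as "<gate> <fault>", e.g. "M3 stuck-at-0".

M1 stuck-at-1

Fault-free values for test 1 (a=0, b=1, c=1, d=1, e=1): M0=0, M1=0, M2=0, M3=1, M4=1, M5=0, M6=1, M7=0, M8=0, M9=1, giving Y=1. Observed 0.
Test 1: faults giving observed 0 are {M1 stuck-at-1, M4 stuck-at-0, M9 stuck-at-0}.
Test 2 (a=1, b=0, c=1, d=0, e=0): fault-free M0=0, M1=1, M2=1, M3=0, M4=1, M5=1, M6=0, M7=0, M8=0, M9=1 → 1; observed 1. Eliminates M4 stuck-at-0, M9 stuck-at-0.
Only M1 stuck-at-1 is consistent with every test.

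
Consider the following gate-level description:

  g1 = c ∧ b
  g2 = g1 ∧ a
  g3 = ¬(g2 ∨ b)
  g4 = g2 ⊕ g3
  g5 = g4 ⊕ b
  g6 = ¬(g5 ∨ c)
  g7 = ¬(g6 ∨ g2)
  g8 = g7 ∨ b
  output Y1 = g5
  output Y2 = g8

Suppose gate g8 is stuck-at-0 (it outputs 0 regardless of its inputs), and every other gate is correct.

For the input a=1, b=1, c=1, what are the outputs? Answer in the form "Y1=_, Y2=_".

Propagate with g8 forced: g1=1, g2=1, g3=0, g4=1, g5=0, g6=0, g7=0, g8=0 [stuck-at-0].
So the outputs are Y1=0, Y2=0. (Without the fault they would be Y1=0, Y2=1.)

Y1=0, Y2=0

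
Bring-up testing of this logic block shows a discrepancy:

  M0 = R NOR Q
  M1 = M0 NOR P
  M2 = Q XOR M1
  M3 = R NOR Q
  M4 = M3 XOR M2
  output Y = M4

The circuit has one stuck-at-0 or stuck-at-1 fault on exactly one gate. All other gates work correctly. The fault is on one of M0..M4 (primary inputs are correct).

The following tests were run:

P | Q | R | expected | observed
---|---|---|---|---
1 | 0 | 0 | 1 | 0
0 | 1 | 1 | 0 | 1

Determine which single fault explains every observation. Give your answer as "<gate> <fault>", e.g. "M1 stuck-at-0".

Fault-free values for test 1 (P=1, Q=0, R=0): M0=1, M1=0, M2=0, M3=1, M4=1, giving Y=1. Observed 0.
Test 1: faults giving observed 0 are {M1 stuck-at-1, M2 stuck-at-1, M3 stuck-at-0, M4 stuck-at-0}.
Test 2 (P=0, Q=1, R=1): fault-free M0=0, M1=1, M2=0, M3=0, M4=0 → 0; observed 1. Eliminates M1 stuck-at-1, M3 stuck-at-0, M4 stuck-at-0.
Only M2 stuck-at-1 is consistent with every test.

M2 stuck-at-1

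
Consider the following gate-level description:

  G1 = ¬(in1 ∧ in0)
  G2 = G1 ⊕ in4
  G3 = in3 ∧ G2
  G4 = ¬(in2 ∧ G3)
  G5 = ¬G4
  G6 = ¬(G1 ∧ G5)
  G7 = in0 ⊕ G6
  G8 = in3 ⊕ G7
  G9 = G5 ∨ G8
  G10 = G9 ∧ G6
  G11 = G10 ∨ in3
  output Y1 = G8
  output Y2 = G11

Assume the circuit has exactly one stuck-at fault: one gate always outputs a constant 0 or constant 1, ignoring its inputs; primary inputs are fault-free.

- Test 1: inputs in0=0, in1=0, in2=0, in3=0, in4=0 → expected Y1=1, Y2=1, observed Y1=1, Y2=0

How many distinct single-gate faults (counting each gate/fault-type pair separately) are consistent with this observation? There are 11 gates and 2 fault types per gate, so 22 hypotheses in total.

Fault-free: G1=1, G2=1, G3=0, G4=1, G5=0, G6=1, G7=1, G8=1, G9=1, G10=1, G11=1 → Y1=1, Y2=1. Observed Y1=1, Y2=0.
  G1: none of the 2 fault types match ✗
  G2: none of the 2 fault types match ✗
  G3: none of the 2 fault types match ✗
  G4: none of the 2 fault types match ✗
  G5: none of the 2 fault types match ✗
  G6: none of the 2 fault types match ✗
  G7: none of the 2 fault types match ✗
  G8: none of the 2 fault types match ✗
  G9: stuck-at-0 ✓; others ✗
  G10: stuck-at-0 ✓; others ✗
  G11: stuck-at-0 ✓; others ✗
Consistent faults: {G9 stuck-at-0, G10 stuck-at-0, G11 stuck-at-0} — 3 in all.

3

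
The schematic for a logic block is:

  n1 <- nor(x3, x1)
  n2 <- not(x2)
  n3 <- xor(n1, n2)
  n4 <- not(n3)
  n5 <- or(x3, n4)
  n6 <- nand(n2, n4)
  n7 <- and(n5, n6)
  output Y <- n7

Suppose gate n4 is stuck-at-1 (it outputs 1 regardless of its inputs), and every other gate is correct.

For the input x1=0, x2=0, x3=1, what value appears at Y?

0

Propagate with n4 forced: n1=0, n2=1, n3=1, n4=1 [stuck-at-1], n5=1, n6=0, n7=0.
So Y = 0. (Without the fault it would be 1.)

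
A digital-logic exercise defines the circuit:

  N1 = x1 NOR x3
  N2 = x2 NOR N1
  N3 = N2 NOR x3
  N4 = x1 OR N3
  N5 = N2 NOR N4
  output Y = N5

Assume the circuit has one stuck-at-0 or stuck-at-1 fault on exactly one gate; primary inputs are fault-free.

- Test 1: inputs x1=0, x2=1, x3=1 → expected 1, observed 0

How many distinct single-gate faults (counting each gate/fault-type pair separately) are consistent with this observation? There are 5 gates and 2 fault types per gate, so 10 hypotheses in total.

4

Fault-free: N1=0, N2=0, N3=0, N4=0, N5=1 → 1. Observed 0.
  N1 stuck-at-0: output 1 ✗
  N1 stuck-at-1: output 1 ✗
  N2 stuck-at-0: output 1 ✗
  N2 stuck-at-1: output 0 ✓
  N3 stuck-at-0: output 1 ✗
  N3 stuck-at-1: output 0 ✓
  N4 stuck-at-0: output 1 ✗
  N4 stuck-at-1: output 0 ✓
  N5 stuck-at-0: output 0 ✓
  N5 stuck-at-1: output 1 ✗
Consistent faults: {N2 stuck-at-1, N3 stuck-at-1, N4 stuck-at-1, N5 stuck-at-0} — 4 in all.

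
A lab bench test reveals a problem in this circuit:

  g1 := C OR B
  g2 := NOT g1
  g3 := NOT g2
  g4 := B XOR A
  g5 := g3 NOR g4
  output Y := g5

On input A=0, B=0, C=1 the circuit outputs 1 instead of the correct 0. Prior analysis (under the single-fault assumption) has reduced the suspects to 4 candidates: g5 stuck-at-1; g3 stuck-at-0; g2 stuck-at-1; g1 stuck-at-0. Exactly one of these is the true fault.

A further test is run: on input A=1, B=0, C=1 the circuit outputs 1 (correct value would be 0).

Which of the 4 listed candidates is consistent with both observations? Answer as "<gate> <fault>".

Evaluate each candidate on input A=1, B=0, C=1:
  g5 stuck-at-1: g1=1, g2=0, g3=1, g4=1, g5=1 [stuck-at-1] → 1 — matches
  g3 stuck-at-0: g1=1, g2=0, g3=0 [stuck-at-0], g4=1, g5=0 → 0 — eliminated
  g2 stuck-at-1: g1=1, g2=1 [stuck-at-1], g3=0, g4=1, g5=0 → 0 — eliminated
  g1 stuck-at-0: g1=0 [stuck-at-0], g2=1, g3=0, g4=1, g5=0 → 0 — eliminated
Only g5 stuck-at-1 reproduces the observed 1.

g5 stuck-at-1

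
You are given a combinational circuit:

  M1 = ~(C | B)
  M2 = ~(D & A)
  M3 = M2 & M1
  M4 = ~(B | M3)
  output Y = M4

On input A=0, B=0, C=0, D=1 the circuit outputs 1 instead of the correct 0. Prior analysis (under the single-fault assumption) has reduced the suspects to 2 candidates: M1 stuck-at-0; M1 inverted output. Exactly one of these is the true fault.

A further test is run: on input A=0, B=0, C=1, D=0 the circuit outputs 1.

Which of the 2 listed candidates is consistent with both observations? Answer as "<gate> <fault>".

M1 stuck-at-0

Evaluate each candidate on input A=0, B=0, C=1, D=0:
  M1 stuck-at-0: M1=0 [stuck-at-0], M2=1, M3=0, M4=1 → 1 — matches
  M1 inverted output: M1=1 [inverted output], M2=1, M3=1, M4=0 → 0 — eliminated
Only M1 stuck-at-0 reproduces the observed 1.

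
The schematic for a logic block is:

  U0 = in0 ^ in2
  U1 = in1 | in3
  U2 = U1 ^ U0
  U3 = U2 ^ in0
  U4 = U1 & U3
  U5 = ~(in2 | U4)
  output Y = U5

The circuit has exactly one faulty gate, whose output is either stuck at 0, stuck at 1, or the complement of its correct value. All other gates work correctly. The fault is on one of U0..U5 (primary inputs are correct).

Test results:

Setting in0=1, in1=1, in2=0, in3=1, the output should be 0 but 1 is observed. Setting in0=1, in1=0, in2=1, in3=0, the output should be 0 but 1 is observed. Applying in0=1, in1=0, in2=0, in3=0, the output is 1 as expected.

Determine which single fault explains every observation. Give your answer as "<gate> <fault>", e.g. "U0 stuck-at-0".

Fault-free values for test 1 (in0=1, in1=1, in2=0, in3=1): U0=1, U1=1, U2=0, U3=1, U4=1, U5=0, giving Y=0. Observed 1.
Test 1: faults giving observed 1 are {U0 stuck-at-0, U0 inverted output, U1 stuck-at-0, U1 inverted output, U2 stuck-at-1, U2 inverted output, U3 stuck-at-0, U3 inverted output, U4 stuck-at-0, U4 inverted output, U5 stuck-at-1, U5 inverted output}.
Test 2 (in0=1, in1=0, in2=1, in3=0): fault-free U0=0, U1=0, U2=0, U3=1, U4=0, U5=0 → 0; observed 1. Eliminates U0 stuck-at-0, U0 inverted output, U1 stuck-at-0, U1 inverted output, U2 stuck-at-1, U2 inverted output, U3 stuck-at-0, U3 inverted output, U4 stuck-at-0, U4 inverted output.
Test 3 (in0=1, in1=0, in2=0, in3=0): fault-free U0=1, U1=0, U2=1, U3=0, U4=0, U5=1 → 1; observed 1. Eliminates U5 inverted output.
Only U5 stuck-at-1 is consistent with every test.

U5 stuck-at-1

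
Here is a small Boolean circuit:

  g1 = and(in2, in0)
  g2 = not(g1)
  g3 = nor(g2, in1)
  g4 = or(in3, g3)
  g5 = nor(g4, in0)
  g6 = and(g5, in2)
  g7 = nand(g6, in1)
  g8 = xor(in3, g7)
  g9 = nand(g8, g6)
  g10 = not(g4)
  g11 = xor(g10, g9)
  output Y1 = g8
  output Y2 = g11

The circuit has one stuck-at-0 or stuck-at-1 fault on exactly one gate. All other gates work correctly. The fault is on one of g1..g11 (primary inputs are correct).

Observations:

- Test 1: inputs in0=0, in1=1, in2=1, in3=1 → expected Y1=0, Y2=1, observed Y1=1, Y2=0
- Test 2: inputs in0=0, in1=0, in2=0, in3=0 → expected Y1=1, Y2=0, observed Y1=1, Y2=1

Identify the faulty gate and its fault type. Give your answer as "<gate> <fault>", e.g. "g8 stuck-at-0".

g6 stuck-at-1

Fault-free values for test 1 (in0=0, in1=1, in2=1, in3=1): g1=0, g2=1, g3=0, g4=1, g5=0, g6=0, g7=1, g8=0, g9=1, g10=0, g11=1, giving Y1=0, Y2=1. Observed Y1=1, Y2=0.
Test 1: faults giving observed Y1=1, Y2=0 are {g5 stuck-at-1, g6 stuck-at-1}.
Test 2 (in0=0, in1=0, in2=0, in3=0): fault-free g1=0, g2=1, g3=0, g4=0, g5=1, g6=0, g7=1, g8=1, g9=1, g10=1, g11=0 → Y1=1, Y2=0; observed Y1=1, Y2=1. Eliminates g5 stuck-at-1.
Only g6 stuck-at-1 is consistent with every test.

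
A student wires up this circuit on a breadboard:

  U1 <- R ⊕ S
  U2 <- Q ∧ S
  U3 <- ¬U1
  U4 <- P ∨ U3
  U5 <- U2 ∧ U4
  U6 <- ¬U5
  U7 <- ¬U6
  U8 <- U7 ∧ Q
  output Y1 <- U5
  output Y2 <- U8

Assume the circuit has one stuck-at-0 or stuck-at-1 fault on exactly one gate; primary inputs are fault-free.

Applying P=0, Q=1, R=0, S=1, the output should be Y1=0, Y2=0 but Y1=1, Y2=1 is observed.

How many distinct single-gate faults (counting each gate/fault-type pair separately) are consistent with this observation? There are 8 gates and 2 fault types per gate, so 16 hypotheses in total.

4

Fault-free: U1=1, U2=1, U3=0, U4=0, U5=0, U6=1, U7=0, U8=0 → Y1=0, Y2=0. Observed Y1=1, Y2=1.
  U1: stuck-at-0 ✓; others ✗
  U2: none of the 2 fault types match ✗
  U3: stuck-at-1 ✓; others ✗
  U4: stuck-at-1 ✓; others ✗
  U5: stuck-at-1 ✓; others ✗
  U6: none of the 2 fault types match ✗
  U7: none of the 2 fault types match ✗
  U8: none of the 2 fault types match ✗
Consistent faults: {U1 stuck-at-0, U3 stuck-at-1, U4 stuck-at-1, U5 stuck-at-1} — 4 in all.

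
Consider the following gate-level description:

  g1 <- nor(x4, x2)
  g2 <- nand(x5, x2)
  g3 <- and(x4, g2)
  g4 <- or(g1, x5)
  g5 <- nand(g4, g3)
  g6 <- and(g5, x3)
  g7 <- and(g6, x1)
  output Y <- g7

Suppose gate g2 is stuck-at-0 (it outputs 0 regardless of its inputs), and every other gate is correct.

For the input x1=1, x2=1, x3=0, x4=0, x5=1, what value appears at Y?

0

Propagate with g2 forced: g1=0, g2=0 [stuck-at-0], g3=0, g4=1, g5=1, g6=0, g7=0.
So Y = 0. (Same as the fault-free value — the fault is masked on this input.)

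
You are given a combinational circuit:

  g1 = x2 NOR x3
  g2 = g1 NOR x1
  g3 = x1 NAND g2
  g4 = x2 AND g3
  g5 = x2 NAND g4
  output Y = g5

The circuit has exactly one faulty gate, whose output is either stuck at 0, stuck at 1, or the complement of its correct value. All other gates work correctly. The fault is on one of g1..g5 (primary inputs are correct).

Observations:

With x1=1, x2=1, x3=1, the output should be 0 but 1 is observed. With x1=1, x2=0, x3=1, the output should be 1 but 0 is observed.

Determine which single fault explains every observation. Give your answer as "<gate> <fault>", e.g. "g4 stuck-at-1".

Fault-free values for test 1 (x1=1, x2=1, x3=1): g1=0, g2=0, g3=1, g4=1, g5=0, giving Y=0. Observed 1.
Test 1: faults giving observed 1 are {g2 stuck-at-1, g2 inverted output, g3 stuck-at-0, g3 inverted output, g4 stuck-at-0, g4 inverted output, g5 stuck-at-1, g5 inverted output}.
Test 2 (x1=1, x2=0, x3=1): fault-free g1=0, g2=0, g3=1, g4=0, g5=1 → 1; observed 0. Eliminates g2 stuck-at-1, g2 inverted output, g3 stuck-at-0, g3 inverted output, g4 stuck-at-0, g4 inverted output, g5 stuck-at-1.
Only g5 inverted output is consistent with every test.

g5 inverted output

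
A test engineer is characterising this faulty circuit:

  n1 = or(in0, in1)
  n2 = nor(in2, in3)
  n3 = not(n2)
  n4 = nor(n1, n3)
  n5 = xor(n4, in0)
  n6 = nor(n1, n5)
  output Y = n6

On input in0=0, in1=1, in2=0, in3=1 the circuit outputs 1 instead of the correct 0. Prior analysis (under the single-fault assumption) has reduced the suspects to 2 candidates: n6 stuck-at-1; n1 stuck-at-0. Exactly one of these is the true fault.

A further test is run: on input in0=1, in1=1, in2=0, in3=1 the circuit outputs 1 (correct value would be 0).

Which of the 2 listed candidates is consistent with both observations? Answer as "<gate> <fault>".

Evaluate each candidate on input in0=1, in1=1, in2=0, in3=1:
  n6 stuck-at-1: n1=1, n2=0, n3=1, n4=0, n5=1, n6=1 [stuck-at-1] → 1 — matches
  n1 stuck-at-0: n1=0 [stuck-at-0], n2=0, n3=1, n4=0, n5=1, n6=0 → 0 — eliminated
Only n6 stuck-at-1 reproduces the observed 1.

n6 stuck-at-1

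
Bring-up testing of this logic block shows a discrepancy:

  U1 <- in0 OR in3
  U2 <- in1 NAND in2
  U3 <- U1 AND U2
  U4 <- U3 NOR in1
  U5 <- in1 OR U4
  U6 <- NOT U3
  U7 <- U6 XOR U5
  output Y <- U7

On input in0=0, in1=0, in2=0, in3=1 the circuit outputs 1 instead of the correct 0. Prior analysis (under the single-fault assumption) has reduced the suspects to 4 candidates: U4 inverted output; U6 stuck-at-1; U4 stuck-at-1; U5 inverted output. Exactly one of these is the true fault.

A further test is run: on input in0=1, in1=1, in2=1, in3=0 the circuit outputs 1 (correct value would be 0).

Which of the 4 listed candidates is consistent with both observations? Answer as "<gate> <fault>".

U5 inverted output

Evaluate each candidate on input in0=1, in1=1, in2=1, in3=0:
  U4 inverted output: U1=1, U2=0, U3=0, U4=1 [inverted output], U5=1, U6=1, U7=0 → 0 — eliminated
  U6 stuck-at-1: U1=1, U2=0, U3=0, U4=0, U5=1, U6=1 [stuck-at-1], U7=0 → 0 — eliminated
  U4 stuck-at-1: U1=1, U2=0, U3=0, U4=1 [stuck-at-1], U5=1, U6=1, U7=0 → 0 — eliminated
  U5 inverted output: U1=1, U2=0, U3=0, U4=0, U5=0 [inverted output], U6=1, U7=1 → 1 — matches
Only U5 inverted output reproduces the observed 1.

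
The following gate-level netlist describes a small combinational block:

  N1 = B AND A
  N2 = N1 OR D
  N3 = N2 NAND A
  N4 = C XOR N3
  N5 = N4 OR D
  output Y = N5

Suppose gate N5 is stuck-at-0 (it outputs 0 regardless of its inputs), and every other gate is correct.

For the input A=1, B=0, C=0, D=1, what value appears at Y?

0

Propagate with N5 forced: N1=0, N2=1, N3=0, N4=0, N5=0 [stuck-at-0].
So Y = 0. (Without the fault it would be 1.)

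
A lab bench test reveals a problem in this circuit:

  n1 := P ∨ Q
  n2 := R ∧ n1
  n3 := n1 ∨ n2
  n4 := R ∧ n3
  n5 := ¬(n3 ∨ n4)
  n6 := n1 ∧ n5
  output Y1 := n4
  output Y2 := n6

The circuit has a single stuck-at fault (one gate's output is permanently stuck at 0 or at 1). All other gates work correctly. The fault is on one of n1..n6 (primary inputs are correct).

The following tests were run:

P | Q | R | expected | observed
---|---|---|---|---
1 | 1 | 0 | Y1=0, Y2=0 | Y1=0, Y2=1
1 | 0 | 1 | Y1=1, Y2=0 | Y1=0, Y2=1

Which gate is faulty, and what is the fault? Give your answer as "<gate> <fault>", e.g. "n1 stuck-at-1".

Fault-free values for test 1 (P=1, Q=1, R=0): n1=1, n2=0, n3=1, n4=0, n5=0, n6=0, giving Y1=0, Y2=0. Observed Y1=0, Y2=1.
Test 1: faults giving observed Y1=0, Y2=1 are {n3 stuck-at-0, n5 stuck-at-1, n6 stuck-at-1}.
Test 2 (P=1, Q=0, R=1): fault-free n1=1, n2=1, n3=1, n4=1, n5=0, n6=0 → Y1=1, Y2=0; observed Y1=0, Y2=1. Eliminates n5 stuck-at-1, n6 stuck-at-1.
Only n3 stuck-at-0 is consistent with every test.

n3 stuck-at-0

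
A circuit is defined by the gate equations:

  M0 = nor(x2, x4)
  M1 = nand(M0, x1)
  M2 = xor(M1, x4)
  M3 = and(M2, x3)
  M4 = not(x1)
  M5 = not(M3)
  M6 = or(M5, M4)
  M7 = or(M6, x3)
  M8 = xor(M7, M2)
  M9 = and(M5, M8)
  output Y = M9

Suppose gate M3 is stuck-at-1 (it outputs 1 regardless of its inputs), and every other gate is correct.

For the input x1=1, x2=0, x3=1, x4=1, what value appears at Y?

0

Propagate with M3 forced: M0=0, M1=1, M2=0, M3=1 [stuck-at-1], M4=0, M5=0, M6=0, M7=1, M8=1, M9=0.
So Y = 0. (Without the fault it would be 1.)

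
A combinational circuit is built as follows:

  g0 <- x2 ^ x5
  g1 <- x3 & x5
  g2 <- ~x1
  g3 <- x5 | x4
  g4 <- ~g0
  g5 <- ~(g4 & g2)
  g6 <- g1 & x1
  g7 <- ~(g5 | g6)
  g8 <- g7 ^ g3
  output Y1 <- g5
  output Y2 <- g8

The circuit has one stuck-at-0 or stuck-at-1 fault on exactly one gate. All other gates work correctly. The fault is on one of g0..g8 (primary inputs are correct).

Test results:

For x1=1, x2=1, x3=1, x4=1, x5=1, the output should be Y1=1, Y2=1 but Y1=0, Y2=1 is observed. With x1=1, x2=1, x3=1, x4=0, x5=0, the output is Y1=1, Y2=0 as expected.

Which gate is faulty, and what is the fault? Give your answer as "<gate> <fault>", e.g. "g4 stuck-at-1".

Fault-free values for test 1 (x1=1, x2=1, x3=1, x4=1, x5=1): g0=0, g1=1, g2=0, g3=1, g4=1, g5=1, g6=1, g7=0, g8=1, giving Y1=1, Y2=1. Observed Y1=0, Y2=1.
Test 1: faults giving observed Y1=0, Y2=1 are {g2 stuck-at-1, g5 stuck-at-0}.
Test 2 (x1=1, x2=1, x3=1, x4=0, x5=0): fault-free g0=1, g1=0, g2=0, g3=0, g4=0, g5=1, g6=0, g7=0, g8=0 → Y1=1, Y2=0; observed Y1=1, Y2=0. Eliminates g5 stuck-at-0.
Only g2 stuck-at-1 is consistent with every test.

g2 stuck-at-1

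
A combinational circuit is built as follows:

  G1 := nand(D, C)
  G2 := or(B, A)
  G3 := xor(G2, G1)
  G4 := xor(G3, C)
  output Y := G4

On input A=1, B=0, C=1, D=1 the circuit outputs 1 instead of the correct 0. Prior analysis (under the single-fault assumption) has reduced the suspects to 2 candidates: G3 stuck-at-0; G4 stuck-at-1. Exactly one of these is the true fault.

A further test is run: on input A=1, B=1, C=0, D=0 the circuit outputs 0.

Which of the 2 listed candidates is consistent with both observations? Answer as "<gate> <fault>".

G3 stuck-at-0

Evaluate each candidate on input A=1, B=1, C=0, D=0:
  G3 stuck-at-0: G1=1, G2=1, G3=0 [stuck-at-0], G4=0 → 0 — matches
  G4 stuck-at-1: G1=1, G2=1, G3=0, G4=1 [stuck-at-1] → 1 — eliminated
Only G3 stuck-at-0 reproduces the observed 0.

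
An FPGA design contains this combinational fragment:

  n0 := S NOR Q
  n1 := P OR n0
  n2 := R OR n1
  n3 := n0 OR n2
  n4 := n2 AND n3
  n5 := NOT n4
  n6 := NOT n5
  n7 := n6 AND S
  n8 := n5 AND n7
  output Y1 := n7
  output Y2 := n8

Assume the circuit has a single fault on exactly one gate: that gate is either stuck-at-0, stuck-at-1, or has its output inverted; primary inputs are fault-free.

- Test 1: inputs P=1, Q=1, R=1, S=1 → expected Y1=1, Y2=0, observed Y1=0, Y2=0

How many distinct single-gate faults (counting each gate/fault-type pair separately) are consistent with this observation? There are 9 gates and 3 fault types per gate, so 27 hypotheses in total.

Fault-free: n0=0, n1=1, n2=1, n3=1, n4=1, n5=0, n6=1, n7=1, n8=0 → Y1=1, Y2=0. Observed Y1=0, Y2=0.
  n0: none of the 3 fault types match ✗
  n1: none of the 3 fault types match ✗
  n2: stuck-at-0, inverted output ✓; others ✗
  n3: stuck-at-0, inverted output ✓; others ✗
  n4: stuck-at-0, inverted output ✓; others ✗
  n5: stuck-at-1, inverted output ✓; others ✗
  n6: stuck-at-0, inverted output ✓; others ✗
  n7: stuck-at-0, inverted output ✓; others ✗
  n8: none of the 3 fault types match ✗
Consistent faults: {n2 stuck-at-0, n2 inverted output, n3 stuck-at-0, n3 inverted output, n4 stuck-at-0, n4 inverted output, n5 stuck-at-1, n5 inverted output, n6 stuck-at-0, n6 inverted output, n7 stuck-at-0, n7 inverted output} — 12 in all.

12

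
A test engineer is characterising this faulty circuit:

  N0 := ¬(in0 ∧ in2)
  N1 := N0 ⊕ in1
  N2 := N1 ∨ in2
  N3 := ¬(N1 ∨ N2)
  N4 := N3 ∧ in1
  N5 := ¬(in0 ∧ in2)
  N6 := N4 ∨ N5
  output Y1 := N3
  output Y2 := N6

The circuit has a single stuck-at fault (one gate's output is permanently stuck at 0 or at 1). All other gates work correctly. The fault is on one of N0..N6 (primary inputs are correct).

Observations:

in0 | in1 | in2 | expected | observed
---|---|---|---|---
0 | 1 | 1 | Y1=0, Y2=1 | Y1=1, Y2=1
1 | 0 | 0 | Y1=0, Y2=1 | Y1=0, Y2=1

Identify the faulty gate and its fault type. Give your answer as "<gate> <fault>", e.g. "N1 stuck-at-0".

Fault-free values for test 1 (in0=0, in1=1, in2=1): N0=1, N1=0, N2=1, N3=0, N4=0, N5=1, N6=1, giving Y1=0, Y2=1. Observed Y1=1, Y2=1.
Test 1: faults giving observed Y1=1, Y2=1 are {N2 stuck-at-0, N3 stuck-at-1}.
Test 2 (in0=1, in1=0, in2=0): fault-free N0=1, N1=1, N2=1, N3=0, N4=0, N5=1, N6=1 → Y1=0, Y2=1; observed Y1=0, Y2=1. Eliminates N3 stuck-at-1.
Only N2 stuck-at-0 is consistent with every test.

N2 stuck-at-0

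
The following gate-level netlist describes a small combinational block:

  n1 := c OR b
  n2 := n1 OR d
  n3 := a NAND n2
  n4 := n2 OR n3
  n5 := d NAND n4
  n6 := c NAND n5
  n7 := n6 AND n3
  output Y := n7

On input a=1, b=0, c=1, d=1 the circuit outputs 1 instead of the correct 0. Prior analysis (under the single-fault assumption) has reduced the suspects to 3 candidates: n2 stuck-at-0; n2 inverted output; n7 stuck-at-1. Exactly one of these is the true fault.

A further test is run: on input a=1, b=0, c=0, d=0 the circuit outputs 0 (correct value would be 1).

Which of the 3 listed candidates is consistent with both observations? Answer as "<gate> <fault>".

n2 inverted output

Evaluate each candidate on input a=1, b=0, c=0, d=0:
  n2 stuck-at-0: n1=0, n2=0 [stuck-at-0], n3=1, n4=1, n5=1, n6=1, n7=1 → 1 — eliminated
  n2 inverted output: n1=0, n2=1 [inverted output], n3=0, n4=1, n5=1, n6=1, n7=0 → 0 — matches
  n7 stuck-at-1: n1=0, n2=0, n3=1, n4=1, n5=1, n6=1, n7=1 [stuck-at-1] → 1 — eliminated
Only n2 inverted output reproduces the observed 0.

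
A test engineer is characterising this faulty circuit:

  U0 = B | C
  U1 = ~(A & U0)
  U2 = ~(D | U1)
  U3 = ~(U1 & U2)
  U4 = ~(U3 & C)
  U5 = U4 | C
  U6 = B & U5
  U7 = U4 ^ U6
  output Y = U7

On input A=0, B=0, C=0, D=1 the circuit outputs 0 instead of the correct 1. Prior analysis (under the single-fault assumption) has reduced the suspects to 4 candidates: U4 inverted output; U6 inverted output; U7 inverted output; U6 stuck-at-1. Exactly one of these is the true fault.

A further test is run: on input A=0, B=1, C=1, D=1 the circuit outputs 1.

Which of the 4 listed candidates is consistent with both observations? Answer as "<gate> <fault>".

Evaluate each candidate on input A=0, B=1, C=1, D=1:
  U4 inverted output: U0=1, U1=1, U2=0, U3=1, U4=1 [inverted output], U5=1, U6=1, U7=0 → 0 — eliminated
  U6 inverted output: U0=1, U1=1, U2=0, U3=1, U4=0, U5=1, U6=0 [inverted output], U7=0 → 0 — eliminated
  U7 inverted output: U0=1, U1=1, U2=0, U3=1, U4=0, U5=1, U6=1, U7=0 [inverted output] → 0 — eliminated
  U6 stuck-at-1: U0=1, U1=1, U2=0, U3=1, U4=0, U5=1, U6=1 [stuck-at-1], U7=1 → 1 — matches
Only U6 stuck-at-1 reproduces the observed 1.

U6 stuck-at-1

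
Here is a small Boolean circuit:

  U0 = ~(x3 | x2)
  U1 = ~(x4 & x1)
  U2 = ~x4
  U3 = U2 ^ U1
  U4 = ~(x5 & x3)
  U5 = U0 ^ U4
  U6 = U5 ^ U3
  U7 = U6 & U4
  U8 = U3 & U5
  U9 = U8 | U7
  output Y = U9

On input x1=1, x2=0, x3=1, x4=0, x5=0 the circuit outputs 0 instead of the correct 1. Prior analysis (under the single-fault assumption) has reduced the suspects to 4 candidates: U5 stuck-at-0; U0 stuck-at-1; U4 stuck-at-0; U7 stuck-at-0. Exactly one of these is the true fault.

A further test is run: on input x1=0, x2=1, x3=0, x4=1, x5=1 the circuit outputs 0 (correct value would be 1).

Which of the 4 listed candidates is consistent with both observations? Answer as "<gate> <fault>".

U4 stuck-at-0

Evaluate each candidate on input x1=0, x2=1, x3=0, x4=1, x5=1:
  U5 stuck-at-0: U0=0, U1=1, U2=0, U3=1, U4=1, U5=0 [stuck-at-0], U6=1, U7=1, U8=0, U9=1 → 1 — eliminated
  U0 stuck-at-1: U0=1 [stuck-at-1], U1=1, U2=0, U3=1, U4=1, U5=0, U6=1, U7=1, U8=0, U9=1 → 1 — eliminated
  U4 stuck-at-0: U0=0, U1=1, U2=0, U3=1, U4=0 [stuck-at-0], U5=0, U6=1, U7=0, U8=0, U9=0 → 0 — matches
  U7 stuck-at-0: U0=0, U1=1, U2=0, U3=1, U4=1, U5=1, U6=0, U7=0 [stuck-at-0], U8=1, U9=1 → 1 — eliminated
Only U4 stuck-at-0 reproduces the observed 0.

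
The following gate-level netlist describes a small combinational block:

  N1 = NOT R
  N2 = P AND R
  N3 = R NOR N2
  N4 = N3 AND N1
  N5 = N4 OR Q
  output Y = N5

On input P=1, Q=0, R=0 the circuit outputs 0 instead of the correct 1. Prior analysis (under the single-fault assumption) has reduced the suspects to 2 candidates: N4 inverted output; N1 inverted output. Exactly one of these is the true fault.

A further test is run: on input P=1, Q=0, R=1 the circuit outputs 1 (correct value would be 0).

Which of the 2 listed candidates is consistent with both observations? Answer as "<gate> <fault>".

N4 inverted output

Evaluate each candidate on input P=1, Q=0, R=1:
  N4 inverted output: N1=0, N2=1, N3=0, N4=1 [inverted output], N5=1 → 1 — matches
  N1 inverted output: N1=1 [inverted output], N2=1, N3=0, N4=0, N5=0 → 0 — eliminated
Only N4 inverted output reproduces the observed 1.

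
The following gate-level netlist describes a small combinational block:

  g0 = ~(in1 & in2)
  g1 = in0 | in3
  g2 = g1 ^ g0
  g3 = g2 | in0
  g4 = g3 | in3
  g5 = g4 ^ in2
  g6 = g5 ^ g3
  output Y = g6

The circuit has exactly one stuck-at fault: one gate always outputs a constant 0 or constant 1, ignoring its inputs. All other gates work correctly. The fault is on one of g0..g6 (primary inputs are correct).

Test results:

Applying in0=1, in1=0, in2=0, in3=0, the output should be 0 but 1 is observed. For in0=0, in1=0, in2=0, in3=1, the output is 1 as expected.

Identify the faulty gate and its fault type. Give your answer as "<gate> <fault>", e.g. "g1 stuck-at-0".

g6 stuck-at-1

Fault-free values for test 1 (in0=1, in1=0, in2=0, in3=0): g0=1, g1=1, g2=0, g3=1, g4=1, g5=1, g6=0, giving Y=0. Observed 1.
Test 1: faults giving observed 1 are {g4 stuck-at-0, g5 stuck-at-0, g6 stuck-at-1}.
Test 2 (in0=0, in1=0, in2=0, in3=1): fault-free g0=1, g1=1, g2=0, g3=0, g4=1, g5=1, g6=1 → 1; observed 1. Eliminates g4 stuck-at-0, g5 stuck-at-0.
Only g6 stuck-at-1 is consistent with every test.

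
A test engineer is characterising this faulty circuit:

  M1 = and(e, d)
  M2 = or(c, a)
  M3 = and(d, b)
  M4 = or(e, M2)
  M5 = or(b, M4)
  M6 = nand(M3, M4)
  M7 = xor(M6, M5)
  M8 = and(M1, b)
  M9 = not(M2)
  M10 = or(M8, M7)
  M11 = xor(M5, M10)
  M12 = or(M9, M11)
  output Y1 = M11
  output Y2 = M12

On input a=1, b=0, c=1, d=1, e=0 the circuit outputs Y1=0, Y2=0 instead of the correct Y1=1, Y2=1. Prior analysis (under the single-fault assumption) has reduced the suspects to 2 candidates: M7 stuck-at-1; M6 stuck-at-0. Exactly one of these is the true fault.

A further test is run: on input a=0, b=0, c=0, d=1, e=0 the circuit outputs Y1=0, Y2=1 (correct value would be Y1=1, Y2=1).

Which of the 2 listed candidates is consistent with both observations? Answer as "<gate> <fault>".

Evaluate each candidate on input a=0, b=0, c=0, d=1, e=0:
  M7 stuck-at-1: M1=0, M2=0, M3=0, M4=0, M5=0, M6=1, M7=1 [stuck-at-1], M8=0, M9=1, M10=1, M11=1, M12=1 → Y1=1, Y2=1 — eliminated
  M6 stuck-at-0: M1=0, M2=0, M3=0, M4=0, M5=0, M6=0 [stuck-at-0], M7=0, M8=0, M9=1, M10=0, M11=0, M12=1 → Y1=0, Y2=1 — matches
Only M6 stuck-at-0 reproduces the observed Y1=0, Y2=1.

M6 stuck-at-0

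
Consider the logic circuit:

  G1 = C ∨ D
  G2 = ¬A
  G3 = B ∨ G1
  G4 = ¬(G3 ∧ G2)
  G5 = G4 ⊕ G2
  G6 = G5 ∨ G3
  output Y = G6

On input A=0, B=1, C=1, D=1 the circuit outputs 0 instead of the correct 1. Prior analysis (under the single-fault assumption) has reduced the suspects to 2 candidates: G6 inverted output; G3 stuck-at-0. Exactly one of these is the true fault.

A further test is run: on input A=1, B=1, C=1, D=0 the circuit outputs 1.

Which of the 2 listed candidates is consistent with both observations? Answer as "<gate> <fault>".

Evaluate each candidate on input A=1, B=1, C=1, D=0:
  G6 inverted output: G1=1, G2=0, G3=1, G4=1, G5=1, G6=0 [inverted output] → 0 — eliminated
  G3 stuck-at-0: G1=1, G2=0, G3=0 [stuck-at-0], G4=1, G5=1, G6=1 → 1 — matches
Only G3 stuck-at-0 reproduces the observed 1.

G3 stuck-at-0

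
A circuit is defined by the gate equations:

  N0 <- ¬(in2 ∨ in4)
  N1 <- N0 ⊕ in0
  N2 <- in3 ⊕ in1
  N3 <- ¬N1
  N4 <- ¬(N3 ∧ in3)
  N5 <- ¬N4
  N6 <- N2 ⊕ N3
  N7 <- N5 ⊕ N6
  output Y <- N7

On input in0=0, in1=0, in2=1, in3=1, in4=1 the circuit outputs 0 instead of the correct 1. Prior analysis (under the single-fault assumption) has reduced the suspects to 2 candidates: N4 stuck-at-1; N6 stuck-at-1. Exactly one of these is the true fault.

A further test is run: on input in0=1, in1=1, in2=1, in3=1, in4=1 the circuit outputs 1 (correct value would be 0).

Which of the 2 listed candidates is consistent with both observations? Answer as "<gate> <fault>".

Evaluate each candidate on input in0=1, in1=1, in2=1, in3=1, in4=1:
  N4 stuck-at-1: N0=0, N1=1, N2=0, N3=0, N4=1 [stuck-at-1], N5=0, N6=0, N7=0 → 0 — eliminated
  N6 stuck-at-1: N0=0, N1=1, N2=0, N3=0, N4=1, N5=0, N6=1 [stuck-at-1], N7=1 → 1 — matches
Only N6 stuck-at-1 reproduces the observed 1.

N6 stuck-at-1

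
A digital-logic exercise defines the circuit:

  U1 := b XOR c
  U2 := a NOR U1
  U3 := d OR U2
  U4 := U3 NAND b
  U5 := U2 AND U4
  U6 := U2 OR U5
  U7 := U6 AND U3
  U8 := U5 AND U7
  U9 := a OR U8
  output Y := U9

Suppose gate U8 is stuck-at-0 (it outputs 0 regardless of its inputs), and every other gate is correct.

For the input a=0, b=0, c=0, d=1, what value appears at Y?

Propagate with U8 forced: U1=0, U2=1, U3=1, U4=1, U5=1, U6=1, U7=1, U8=0 [stuck-at-0], U9=0.
So Y = 0. (Without the fault it would be 1.)

0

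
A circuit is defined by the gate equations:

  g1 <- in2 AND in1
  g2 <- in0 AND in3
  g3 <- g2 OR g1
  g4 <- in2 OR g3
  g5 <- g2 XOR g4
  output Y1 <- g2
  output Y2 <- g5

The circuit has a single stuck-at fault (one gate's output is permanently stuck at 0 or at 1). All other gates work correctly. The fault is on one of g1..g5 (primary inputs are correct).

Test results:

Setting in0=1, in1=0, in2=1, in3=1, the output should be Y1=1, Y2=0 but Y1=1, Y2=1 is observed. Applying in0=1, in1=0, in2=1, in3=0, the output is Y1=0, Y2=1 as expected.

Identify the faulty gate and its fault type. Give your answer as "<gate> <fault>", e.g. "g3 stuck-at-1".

Fault-free values for test 1 (in0=1, in1=0, in2=1, in3=1): g1=0, g2=1, g3=1, g4=1, g5=0, giving Y1=1, Y2=0. Observed Y1=1, Y2=1.
Test 1: faults giving observed Y1=1, Y2=1 are {g4 stuck-at-0, g5 stuck-at-1}.
Test 2 (in0=1, in1=0, in2=1, in3=0): fault-free g1=0, g2=0, g3=0, g4=1, g5=1 → Y1=0, Y2=1; observed Y1=0, Y2=1. Eliminates g4 stuck-at-0.
Only g5 stuck-at-1 is consistent with every test.

g5 stuck-at-1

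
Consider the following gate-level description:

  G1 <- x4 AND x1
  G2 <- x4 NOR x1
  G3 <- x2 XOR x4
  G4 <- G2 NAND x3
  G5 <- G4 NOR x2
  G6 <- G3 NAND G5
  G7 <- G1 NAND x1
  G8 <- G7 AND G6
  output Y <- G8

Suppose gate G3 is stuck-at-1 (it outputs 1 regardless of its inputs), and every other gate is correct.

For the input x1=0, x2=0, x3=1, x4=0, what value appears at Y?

0

Propagate with G3 forced: G1=0, G2=1, G3=1 [stuck-at-1], G4=0, G5=1, G6=0, G7=1, G8=0.
So Y = 0. (Without the fault it would be 1.)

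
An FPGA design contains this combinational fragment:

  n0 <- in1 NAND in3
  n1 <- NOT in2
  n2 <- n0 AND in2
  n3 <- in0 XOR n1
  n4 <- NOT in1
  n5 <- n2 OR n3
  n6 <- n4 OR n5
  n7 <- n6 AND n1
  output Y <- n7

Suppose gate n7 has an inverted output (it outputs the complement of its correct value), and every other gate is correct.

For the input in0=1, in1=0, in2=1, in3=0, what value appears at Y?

Propagate with n7 forced: n0=1, n1=0, n2=1, n3=1, n4=1, n5=1, n6=1, n7=1 [inverted output].
So Y = 1. (Without the fault it would be 0.)

1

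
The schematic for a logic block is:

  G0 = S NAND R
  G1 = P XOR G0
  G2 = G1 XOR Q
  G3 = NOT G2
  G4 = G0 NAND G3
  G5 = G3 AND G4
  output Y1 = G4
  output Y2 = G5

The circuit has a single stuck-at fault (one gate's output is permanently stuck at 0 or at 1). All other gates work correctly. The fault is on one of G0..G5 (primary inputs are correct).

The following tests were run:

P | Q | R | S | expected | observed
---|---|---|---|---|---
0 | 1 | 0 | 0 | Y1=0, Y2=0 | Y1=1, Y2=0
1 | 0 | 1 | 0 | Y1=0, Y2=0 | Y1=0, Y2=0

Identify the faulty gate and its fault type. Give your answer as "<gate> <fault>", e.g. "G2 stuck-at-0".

Fault-free values for test 1 (P=0, Q=1, R=0, S=0): G0=1, G1=1, G2=0, G3=1, G4=0, G5=0, giving Y1=0, Y2=0. Observed Y1=1, Y2=0.
Test 1: faults giving observed Y1=1, Y2=0 are {G0 stuck-at-0, G1 stuck-at-0, G2 stuck-at-1, G3 stuck-at-0}.
Test 2 (P=1, Q=0, R=1, S=0): fault-free G0=1, G1=0, G2=0, G3=1, G4=0, G5=0 → Y1=0, Y2=0; observed Y1=0, Y2=0. Eliminates G0 stuck-at-0, G2 stuck-at-1, G3 stuck-at-0.
Only G1 stuck-at-0 is consistent with every test.

G1 stuck-at-0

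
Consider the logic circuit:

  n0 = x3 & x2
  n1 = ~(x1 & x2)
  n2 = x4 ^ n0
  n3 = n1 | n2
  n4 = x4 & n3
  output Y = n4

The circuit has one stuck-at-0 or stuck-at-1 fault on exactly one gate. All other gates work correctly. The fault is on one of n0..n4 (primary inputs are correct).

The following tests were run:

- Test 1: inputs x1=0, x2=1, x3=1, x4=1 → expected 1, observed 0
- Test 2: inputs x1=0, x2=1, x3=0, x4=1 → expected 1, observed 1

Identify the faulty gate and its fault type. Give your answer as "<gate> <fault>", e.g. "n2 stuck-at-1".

n1 stuck-at-0

Fault-free values for test 1 (x1=0, x2=1, x3=1, x4=1): n0=1, n1=1, n2=0, n3=1, n4=1, giving Y=1. Observed 0.
Test 1: faults giving observed 0 are {n1 stuck-at-0, n3 stuck-at-0, n4 stuck-at-0}.
Test 2 (x1=0, x2=1, x3=0, x4=1): fault-free n0=0, n1=1, n2=1, n3=1, n4=1 → 1; observed 1. Eliminates n3 stuck-at-0, n4 stuck-at-0.
Only n1 stuck-at-0 is consistent with every test.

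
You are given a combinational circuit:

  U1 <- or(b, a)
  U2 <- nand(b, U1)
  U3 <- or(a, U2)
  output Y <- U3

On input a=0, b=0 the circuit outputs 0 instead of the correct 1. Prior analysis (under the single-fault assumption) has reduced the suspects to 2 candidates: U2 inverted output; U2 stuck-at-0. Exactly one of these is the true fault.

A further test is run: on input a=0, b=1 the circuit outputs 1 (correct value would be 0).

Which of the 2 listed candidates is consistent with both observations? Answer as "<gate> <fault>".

U2 inverted output

Evaluate each candidate on input a=0, b=1:
  U2 inverted output: U1=1, U2=1 [inverted output], U3=1 → 1 — matches
  U2 stuck-at-0: U1=1, U2=0 [stuck-at-0], U3=0 → 0 — eliminated
Only U2 inverted output reproduces the observed 1.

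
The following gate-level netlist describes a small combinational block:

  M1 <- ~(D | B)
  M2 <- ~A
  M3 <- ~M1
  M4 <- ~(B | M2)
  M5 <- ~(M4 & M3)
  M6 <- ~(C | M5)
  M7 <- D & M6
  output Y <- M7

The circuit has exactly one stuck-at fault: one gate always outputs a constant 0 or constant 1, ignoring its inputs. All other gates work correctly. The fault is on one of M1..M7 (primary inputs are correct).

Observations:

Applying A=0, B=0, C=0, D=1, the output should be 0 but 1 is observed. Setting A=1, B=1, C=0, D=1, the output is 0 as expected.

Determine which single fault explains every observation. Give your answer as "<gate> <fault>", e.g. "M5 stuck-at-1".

Fault-free values for test 1 (A=0, B=0, C=0, D=1): M1=0, M2=1, M3=1, M4=0, M5=1, M6=0, M7=0, giving Y=0. Observed 1.
Test 1: faults giving observed 1 are {M2 stuck-at-0, M4 stuck-at-1, M5 stuck-at-0, M6 stuck-at-1, M7 stuck-at-1}.
Test 2 (A=1, B=1, C=0, D=1): fault-free M1=0, M2=0, M3=1, M4=0, M5=1, M6=0, M7=0 → 0; observed 0. Eliminates M4 stuck-at-1, M5 stuck-at-0, M6 stuck-at-1, M7 stuck-at-1.
Only M2 stuck-at-0 is consistent with every test.

M2 stuck-at-0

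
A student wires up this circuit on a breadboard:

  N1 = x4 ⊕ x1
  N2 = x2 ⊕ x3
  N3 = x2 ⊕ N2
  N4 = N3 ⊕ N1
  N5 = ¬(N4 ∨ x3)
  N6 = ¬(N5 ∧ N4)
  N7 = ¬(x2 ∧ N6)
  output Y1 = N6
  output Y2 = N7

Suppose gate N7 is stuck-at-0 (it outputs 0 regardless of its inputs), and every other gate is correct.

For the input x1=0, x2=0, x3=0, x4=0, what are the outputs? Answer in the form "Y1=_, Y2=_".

Y1=1, Y2=0

Propagate with N7 forced: N1=0, N2=0, N3=0, N4=0, N5=1, N6=1, N7=0 [stuck-at-0].
So the outputs are Y1=1, Y2=0. (Without the fault they would be Y1=1, Y2=1.)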